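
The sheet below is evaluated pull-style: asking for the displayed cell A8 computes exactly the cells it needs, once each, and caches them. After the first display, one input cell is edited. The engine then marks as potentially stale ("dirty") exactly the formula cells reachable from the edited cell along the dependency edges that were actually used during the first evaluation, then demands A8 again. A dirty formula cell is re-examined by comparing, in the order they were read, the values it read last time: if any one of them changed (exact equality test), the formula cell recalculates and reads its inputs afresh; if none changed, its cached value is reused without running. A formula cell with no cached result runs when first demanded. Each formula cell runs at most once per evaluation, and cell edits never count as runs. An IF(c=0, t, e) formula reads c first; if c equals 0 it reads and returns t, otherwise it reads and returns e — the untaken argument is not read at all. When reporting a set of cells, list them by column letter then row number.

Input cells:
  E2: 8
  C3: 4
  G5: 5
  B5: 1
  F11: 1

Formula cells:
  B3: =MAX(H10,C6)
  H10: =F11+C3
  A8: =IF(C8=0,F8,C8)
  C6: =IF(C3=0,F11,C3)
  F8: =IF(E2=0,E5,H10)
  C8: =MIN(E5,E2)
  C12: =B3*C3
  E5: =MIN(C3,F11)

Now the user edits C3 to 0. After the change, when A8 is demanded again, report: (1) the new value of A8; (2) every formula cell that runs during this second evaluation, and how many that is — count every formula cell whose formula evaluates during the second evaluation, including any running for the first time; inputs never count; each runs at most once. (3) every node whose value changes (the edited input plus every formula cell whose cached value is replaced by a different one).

Demanding A8 again yields 1.
5 formula cells run: A8, C8, E5, F8, H10.
The nodes whose values change: C3, C8, E5.
Note the branch switch — F8, H10 had no cache and run now for the first time.

First demand of the output computes:
  E5 = MIN(4, 1) = 1
  C8 = MIN(1, 8) = 1
  A8 = IF(C8=0: C8=1 -> else branch C8) = 1

After the edit, cleaning proceeds:
  E5: a read changed (C3 4->0) — executes, giving 0.
  C8: a read changed (E5 1->0) — executes, giving 0.
  H10: had never run; runs now, result 1.
  F8: had never run; runs now, result 1.
  A8: a read changed (C8 1->0; C8 1->0) — executes, giving 1 — identical to its old value.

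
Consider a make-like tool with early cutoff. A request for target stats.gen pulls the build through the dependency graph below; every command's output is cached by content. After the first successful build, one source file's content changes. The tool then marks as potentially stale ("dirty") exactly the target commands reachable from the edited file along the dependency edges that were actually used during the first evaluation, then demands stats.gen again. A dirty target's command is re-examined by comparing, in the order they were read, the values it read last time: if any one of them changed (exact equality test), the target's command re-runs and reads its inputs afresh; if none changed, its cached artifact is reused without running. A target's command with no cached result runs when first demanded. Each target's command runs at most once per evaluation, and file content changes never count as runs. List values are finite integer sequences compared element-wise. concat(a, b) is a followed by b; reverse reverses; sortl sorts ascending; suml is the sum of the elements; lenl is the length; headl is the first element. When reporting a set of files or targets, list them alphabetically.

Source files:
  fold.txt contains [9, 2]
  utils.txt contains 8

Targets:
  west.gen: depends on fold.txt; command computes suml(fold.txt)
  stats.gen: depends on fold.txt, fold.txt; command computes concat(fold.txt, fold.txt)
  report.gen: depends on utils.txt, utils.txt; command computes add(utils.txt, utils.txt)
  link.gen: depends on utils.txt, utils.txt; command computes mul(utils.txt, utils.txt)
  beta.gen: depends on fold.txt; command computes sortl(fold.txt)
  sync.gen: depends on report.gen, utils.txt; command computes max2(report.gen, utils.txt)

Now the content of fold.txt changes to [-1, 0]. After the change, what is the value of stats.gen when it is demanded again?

First demand of the output computes:
  stats.gen = concat([9, 2], [9, 2]) = [9, 2, 9, 2]

After the edit, cleaning proceeds:
  stats.gen: a read changed (fold.txt [9, 2]->[-1, 0]; fold.txt [9, 2]->[-1, 0]) — executes, giving [-1, 0, -1, 0].

Demanding stats.gen again yields [-1, 0, -1, 0].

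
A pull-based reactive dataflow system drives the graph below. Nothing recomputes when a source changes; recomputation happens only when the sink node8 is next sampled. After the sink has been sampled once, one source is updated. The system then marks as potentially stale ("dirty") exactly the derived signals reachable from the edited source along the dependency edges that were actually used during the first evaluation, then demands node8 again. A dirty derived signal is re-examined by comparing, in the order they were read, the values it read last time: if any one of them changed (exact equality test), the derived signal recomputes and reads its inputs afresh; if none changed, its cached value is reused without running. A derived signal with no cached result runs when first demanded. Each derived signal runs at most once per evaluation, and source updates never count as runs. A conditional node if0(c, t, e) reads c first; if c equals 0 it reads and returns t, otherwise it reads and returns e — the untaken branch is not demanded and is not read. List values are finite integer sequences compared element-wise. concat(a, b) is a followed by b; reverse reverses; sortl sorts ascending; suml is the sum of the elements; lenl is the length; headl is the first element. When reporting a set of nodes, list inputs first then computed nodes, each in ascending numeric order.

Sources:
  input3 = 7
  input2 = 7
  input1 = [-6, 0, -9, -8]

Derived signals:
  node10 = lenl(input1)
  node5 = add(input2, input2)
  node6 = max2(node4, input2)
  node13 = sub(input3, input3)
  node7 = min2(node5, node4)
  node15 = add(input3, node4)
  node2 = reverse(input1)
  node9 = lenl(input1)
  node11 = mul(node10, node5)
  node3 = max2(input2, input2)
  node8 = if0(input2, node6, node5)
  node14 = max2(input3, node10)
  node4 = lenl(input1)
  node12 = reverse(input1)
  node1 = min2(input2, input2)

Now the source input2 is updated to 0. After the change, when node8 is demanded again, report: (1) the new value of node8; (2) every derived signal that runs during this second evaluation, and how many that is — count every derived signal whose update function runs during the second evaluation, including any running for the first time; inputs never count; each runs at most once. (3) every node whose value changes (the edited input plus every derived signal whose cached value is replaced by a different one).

New value of node8: 4.
Derived signals that run: node4, node6, node8 — 3 in total.
Values that change: input2, node8.
Key observation: a condition flipped, so demand moved to the other branch — node5 is never re-examined.

First evaluation (everything demanded from the output):
  node5 = add(7, 7) = 14
  node8 = if0(input2=7 -> else branch node5) = 14

Propagation after the edit:
  node4: demanded for the first time — runs, produces 4.
  node5: marked dirty but never re-examined — demand shifted away from it.
  node6: demanded for the first time — runs, produces 4.
  node8: runs — input2 7->0; result 4.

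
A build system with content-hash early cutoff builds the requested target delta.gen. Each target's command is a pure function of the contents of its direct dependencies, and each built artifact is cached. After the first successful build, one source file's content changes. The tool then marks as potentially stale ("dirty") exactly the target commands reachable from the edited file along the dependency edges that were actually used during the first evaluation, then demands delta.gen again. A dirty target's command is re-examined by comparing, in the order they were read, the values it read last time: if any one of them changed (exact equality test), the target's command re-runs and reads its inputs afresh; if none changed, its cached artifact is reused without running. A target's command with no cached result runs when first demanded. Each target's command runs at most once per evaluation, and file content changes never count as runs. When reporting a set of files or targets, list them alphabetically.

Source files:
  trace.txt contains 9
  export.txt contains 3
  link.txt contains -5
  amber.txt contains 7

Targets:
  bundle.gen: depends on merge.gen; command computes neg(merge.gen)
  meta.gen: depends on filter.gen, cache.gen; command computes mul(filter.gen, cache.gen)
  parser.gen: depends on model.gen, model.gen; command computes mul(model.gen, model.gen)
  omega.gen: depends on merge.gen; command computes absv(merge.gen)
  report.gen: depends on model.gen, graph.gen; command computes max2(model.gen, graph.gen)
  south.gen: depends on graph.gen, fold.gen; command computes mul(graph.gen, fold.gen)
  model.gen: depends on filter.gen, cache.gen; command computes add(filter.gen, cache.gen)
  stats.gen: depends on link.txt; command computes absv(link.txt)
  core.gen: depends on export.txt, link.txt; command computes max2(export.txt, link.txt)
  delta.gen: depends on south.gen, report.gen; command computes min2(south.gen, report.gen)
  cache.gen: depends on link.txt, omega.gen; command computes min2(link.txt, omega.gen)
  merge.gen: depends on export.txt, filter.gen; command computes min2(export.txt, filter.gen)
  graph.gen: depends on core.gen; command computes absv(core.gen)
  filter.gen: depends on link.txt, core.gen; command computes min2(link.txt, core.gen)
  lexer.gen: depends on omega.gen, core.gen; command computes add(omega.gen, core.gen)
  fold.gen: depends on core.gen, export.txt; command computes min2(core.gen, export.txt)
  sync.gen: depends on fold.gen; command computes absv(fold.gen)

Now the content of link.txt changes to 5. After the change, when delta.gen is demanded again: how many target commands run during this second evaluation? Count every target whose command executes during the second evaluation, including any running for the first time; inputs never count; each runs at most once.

Target commands that run: cache.gen, core.gen, delta.gen, filter.gen, fold.gen, graph.gen, merge.gen, model.gen, omega.gen, report.gen, south.gen — 11 in total.

First evaluation (everything demanded from the output):
  core.gen = max2(3, -5) = 3
  filter.gen = min2(-5, 3) = -5
  fold.gen = min2(3, 3) = 3
  graph.gen = absv(3) = 3
  merge.gen = min2(3, -5) = -5
  omega.gen = absv(-5) = 5
  cache.gen = min2(-5, 5) = -5
  model.gen = add(-5, -5) = -10
  report.gen = max2(-10, 3) = 3
  south.gen = mul(3, 3) = 9
  delta.gen = min2(9, 3) = 3

Propagation after the edit:
  core.gen: runs — link.txt -5->5; result 5.
  filter.gen: runs — link.txt -5->5; core.gen 3->5; result 5.
  fold.gen: runs — core.gen 3->5; result 3 (same value as before).
  graph.gen: runs — core.gen 3->5; result 5.
  merge.gen: runs — filter.gen -5->5; result 3.
  omega.gen: runs — merge.gen -5->3; result 3.
  cache.gen: runs — link.txt -5->5; omega.gen 5->3; result 3.
  model.gen: runs — filter.gen -5->5; cache.gen -5->3; result 8.
  report.gen: runs — model.gen -10->8; graph.gen 3->5; result 8.
  south.gen: runs — graph.gen 3->5; result 15.
  delta.gen: runs — south.gen 9->15; report.gen 3->8; result 8.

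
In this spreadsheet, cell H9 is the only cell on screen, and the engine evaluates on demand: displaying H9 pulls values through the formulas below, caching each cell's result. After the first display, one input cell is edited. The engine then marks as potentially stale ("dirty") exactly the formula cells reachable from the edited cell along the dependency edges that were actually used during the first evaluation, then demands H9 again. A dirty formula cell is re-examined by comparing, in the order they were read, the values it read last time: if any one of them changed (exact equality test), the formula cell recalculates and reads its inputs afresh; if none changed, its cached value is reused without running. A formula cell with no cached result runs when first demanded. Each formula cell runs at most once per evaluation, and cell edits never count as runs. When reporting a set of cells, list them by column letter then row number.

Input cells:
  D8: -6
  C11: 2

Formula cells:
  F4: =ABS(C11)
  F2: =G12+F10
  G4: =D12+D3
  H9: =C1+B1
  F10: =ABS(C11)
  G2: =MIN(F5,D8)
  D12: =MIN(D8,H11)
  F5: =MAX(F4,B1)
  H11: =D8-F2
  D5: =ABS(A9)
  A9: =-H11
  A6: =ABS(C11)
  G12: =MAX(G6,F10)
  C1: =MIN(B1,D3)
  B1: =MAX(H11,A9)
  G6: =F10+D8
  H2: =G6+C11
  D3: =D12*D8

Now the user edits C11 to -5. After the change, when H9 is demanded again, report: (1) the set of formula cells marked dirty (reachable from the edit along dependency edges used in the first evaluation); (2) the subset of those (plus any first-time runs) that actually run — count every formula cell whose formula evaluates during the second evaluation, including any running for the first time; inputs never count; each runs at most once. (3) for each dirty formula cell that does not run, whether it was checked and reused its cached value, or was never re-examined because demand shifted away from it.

Initial pass — values computed on the first demand:
  F10 = ABS(2) = 2
  G6 = 2 + -6 = -4
  G12 = MAX(-4, 2) = 2
  F2 = 2 + 2 = 4
  H11 = -6 - 4 = -10
  A9 = -(-10) = 10
  B1 = MAX(-10, 10) = 10
  D12 = MIN(-6, -10) = -10
  D3 = -10 * -6 = 60
  C1 = MIN(10, 60) = 10
  H9 = 10 + 10 = 20

Second demand — change propagation:
  F10: re-runs because C11 2->-5; new result 5.
  G6: re-runs because F10 2->5; new result -1.
  G12: re-runs because G6 -4->-1; F10 2->5; new result 5.
  F2: re-runs because G12 2->5; F10 2->5; new result 10.
  H11: re-runs because F2 4->10; new result -16.
  A9: re-runs because H11 -10->-16; new result 16.
  B1: re-runs because H11 -10->-16; A9 10->16; new result 16.
  D12: re-runs because H11 -10->-16; new result -16.
  D3: re-runs because D12 -10->-16; new result 96.
  C1: re-runs because B1 10->16; D3 60->96; new result 16.
  H9: re-runs because C1 10->16; B1 10->16; new result 32.

Dirty set: A9, B1, C1, D3, D12, F2, F10, G6, G12, H9, H11.
Run set: A9, B1, C1, D3, D12, F2, F10, G6, G12, H9, H11 (11 run).
All dirty formula cells ended up running.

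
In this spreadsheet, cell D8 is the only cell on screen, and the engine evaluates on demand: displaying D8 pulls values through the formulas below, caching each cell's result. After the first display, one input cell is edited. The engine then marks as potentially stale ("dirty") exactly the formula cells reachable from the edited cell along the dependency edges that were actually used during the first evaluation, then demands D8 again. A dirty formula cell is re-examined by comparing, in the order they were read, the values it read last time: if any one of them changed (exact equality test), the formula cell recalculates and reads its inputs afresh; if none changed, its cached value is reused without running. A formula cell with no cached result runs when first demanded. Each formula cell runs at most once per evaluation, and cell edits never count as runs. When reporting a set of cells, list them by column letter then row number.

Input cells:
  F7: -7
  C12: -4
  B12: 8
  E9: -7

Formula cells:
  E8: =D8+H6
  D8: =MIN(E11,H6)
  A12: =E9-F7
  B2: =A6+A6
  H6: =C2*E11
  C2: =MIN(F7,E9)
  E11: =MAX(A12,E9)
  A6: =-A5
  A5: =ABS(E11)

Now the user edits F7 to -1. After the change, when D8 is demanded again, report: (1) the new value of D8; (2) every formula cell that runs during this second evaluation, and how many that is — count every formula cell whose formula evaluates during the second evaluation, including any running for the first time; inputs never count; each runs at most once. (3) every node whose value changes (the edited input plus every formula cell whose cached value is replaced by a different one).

Initial pass — values computed on the first demand:
  A12 = -7 - -7 = 0
  C2 = MIN(-7, -7) = -7
  E11 = MAX(0, -7) = 0
  H6 = -7 * 0 = 0
  D8 = MIN(0, 0) = 0

Second demand — change propagation:
  A12: re-runs because F7 -7->-1; new result -6.
  C2: re-runs because F7 -7->-1; new result -7 (unchanged).
  E11: re-runs because A12 0->-6; new result -6.
  H6: re-runs because E11 0->-6; new result 42.
  D8: re-runs because E11 0->-6; H6 0->42; new result -6.

D8 now evaluates to -6.
Run set: A12, C2, D8, E11, H6 (5 run).
Changed values: A12, D8, E11, F7, H6.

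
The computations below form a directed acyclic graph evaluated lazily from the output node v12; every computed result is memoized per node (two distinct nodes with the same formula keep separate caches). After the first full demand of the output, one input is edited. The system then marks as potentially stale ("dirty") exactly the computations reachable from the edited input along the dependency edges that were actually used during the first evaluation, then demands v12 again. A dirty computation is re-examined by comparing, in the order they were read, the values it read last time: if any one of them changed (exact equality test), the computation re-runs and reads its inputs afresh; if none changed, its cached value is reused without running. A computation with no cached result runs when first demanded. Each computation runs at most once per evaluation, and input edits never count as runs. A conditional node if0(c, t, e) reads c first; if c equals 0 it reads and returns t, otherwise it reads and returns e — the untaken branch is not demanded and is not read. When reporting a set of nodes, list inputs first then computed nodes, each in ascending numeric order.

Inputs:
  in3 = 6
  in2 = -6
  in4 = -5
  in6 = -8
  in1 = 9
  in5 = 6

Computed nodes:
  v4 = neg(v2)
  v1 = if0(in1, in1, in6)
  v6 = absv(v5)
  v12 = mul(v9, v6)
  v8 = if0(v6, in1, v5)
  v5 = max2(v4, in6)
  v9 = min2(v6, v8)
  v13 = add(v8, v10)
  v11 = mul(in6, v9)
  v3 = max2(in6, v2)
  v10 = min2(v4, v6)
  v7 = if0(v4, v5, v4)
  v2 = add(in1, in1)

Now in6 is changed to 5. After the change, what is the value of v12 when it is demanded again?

First demand of the output computes:
  v2 = add(9, 9) = 18
  v4 = neg(18) = -18
  v5 = max2(-18, -8) = -8
  v6 = absv(-8) = 8
  v8 = if0(v6=8 -> else branch v5) = -8
  v9 = min2(8, -8) = -8
  v12 = mul(-8, 8) = -64

After the edit, cleaning proceeds:
  v5: a read changed (in6 -8->5) — executes, giving 5.
  v6: a read changed (v5 -8->5) — executes, giving 5.
  v8: a read changed (v6 8->5; v5 -8->5) — executes, giving 5.
  v9: a read changed (v6 8->5; v8 -8->5) — executes, giving 5.
  v12: a read changed (v9 -8->5; v6 8->5) — executes, giving 25.

Demanding v12 again yields 25.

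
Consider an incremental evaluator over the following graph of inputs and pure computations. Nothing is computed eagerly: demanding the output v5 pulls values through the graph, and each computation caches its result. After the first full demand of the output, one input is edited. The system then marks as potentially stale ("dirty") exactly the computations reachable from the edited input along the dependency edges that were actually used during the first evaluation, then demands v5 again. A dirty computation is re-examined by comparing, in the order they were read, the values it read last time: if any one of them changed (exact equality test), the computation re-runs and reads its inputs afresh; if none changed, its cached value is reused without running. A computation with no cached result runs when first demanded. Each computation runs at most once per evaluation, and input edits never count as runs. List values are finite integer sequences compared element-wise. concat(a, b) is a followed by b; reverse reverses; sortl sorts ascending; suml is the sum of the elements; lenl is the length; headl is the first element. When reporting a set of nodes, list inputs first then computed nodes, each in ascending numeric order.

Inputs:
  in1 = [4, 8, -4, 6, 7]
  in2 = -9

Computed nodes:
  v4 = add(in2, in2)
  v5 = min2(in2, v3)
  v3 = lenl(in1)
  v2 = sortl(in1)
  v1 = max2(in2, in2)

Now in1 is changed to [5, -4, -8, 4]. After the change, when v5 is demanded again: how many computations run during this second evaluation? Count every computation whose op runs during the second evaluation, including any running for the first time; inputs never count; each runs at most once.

Initial pass — values computed on the first demand:
  v3 = lenl([4, 8, -4, 6, 7]) = 5
  v5 = min2(-9, 5) = -9

Second demand — change propagation:
  v3: re-runs because in1 [4, 8, -4, 6, 7]->[5, -4, -8, 4]; new result 4.
  v5: re-runs because v3 5->4; new result -9 (unchanged).

Run set: v3, v5 (2 run).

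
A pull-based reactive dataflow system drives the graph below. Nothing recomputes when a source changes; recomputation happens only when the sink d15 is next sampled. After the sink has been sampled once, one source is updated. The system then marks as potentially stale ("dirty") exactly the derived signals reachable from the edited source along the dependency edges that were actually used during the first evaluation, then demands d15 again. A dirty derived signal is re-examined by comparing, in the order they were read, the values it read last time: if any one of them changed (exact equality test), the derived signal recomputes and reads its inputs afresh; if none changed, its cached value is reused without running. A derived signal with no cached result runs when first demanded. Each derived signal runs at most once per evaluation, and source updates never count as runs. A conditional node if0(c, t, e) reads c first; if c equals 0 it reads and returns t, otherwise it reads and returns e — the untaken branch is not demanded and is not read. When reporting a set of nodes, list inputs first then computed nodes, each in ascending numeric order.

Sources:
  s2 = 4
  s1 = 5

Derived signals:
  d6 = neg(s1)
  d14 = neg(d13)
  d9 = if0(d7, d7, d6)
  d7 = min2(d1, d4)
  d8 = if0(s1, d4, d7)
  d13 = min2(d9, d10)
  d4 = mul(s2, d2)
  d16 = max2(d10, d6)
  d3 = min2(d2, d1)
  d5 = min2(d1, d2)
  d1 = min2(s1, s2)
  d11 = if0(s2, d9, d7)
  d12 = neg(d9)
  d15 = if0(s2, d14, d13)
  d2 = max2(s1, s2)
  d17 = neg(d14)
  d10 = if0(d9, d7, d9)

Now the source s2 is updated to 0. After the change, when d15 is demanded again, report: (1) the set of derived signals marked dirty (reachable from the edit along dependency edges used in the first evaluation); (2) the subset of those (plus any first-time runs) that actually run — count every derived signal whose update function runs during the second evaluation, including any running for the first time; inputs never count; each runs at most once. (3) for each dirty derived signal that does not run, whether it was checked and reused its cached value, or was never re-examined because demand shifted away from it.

First evaluation (everything demanded from the output):
  d1 = min2(5, 4) = 4
  d2 = max2(5, 4) = 5
  d4 = mul(4, 5) = 20
  d6 = neg(5) = -5
  d7 = min2(4, 20) = 4
  d9 = if0(d7=4 -> else branch d6) = -5
  d10 = if0(d9=-5 -> else branch d9) = -5
  d13 = min2(-5, -5) = -5
  d15 = if0(s2=4 -> else branch d13) = -5

Propagation after the edit:
  d1: runs — s2 4->0; result 0.
  d2: runs — s2 4->0; result 5 (same value as before).
  d4: runs — s2 4->0; result 0.
  d7: runs — d1 4->0; d4 20->0; result 0.
  d9: runs — d7 4->0; result 0.
  d10: runs — d9 -5->0; d9 -5->0; result 0.
  d13: runs — d9 -5->0; d10 -5->0; result 0.
  d14: demanded for the first time — runs, produces 0.
  d15: runs — s2 4->0; d13 -5->0; result 0.

Key observation: a condition flipped, so demand reaches new nodes — d14 runs for the first time.

Marked dirty: d1, d2, d4, d7, d9, d10, d13, d15.
Derived signals that run: d1, d2, d4, d7, d9, d10, d13, d14, d15 — 9 in total.
Every dirty derived signal ran.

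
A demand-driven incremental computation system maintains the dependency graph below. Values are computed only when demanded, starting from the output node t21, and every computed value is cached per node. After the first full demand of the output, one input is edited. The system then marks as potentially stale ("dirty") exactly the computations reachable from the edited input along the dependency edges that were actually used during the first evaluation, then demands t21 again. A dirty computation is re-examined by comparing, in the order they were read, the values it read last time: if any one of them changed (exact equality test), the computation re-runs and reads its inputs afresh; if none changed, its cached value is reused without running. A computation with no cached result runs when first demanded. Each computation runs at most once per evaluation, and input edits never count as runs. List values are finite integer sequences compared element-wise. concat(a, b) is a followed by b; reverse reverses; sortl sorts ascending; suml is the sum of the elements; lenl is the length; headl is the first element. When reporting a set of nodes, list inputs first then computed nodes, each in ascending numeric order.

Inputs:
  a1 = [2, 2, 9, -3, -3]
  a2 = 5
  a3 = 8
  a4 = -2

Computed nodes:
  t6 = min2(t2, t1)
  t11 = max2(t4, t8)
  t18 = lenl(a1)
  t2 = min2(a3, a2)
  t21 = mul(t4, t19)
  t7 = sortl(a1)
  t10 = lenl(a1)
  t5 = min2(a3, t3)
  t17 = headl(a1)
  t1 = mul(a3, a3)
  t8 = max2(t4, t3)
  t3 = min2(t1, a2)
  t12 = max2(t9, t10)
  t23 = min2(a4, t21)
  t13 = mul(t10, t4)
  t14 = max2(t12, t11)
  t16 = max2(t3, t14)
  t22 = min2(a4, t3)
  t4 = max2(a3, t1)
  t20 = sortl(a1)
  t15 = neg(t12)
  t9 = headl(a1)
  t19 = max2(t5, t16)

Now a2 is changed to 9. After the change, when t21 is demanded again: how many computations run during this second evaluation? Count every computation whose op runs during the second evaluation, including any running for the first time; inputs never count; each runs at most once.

Computations that run: t3, t5, t8, t16, t19 — 5 in total.
Key observation: the cutoff stops propagation at t11 — its inputs' values are unchanged, so it reuses its cache.

First evaluation (everything demanded from the output):
  t1 = mul(8, 8) = 64
  t3 = min2(64, 5) = 5
  t4 = max2(8, 64) = 64
  t5 = min2(8, 5) = 5
  t8 = max2(64, 5) = 64
  t9 = headl([2, 2, 9, -3, -3]) = 2
  t10 = lenl([2, 2, 9, -3, -3]) = 5
  t11 = max2(64, 64) = 64
  t12 = max2(2, 5) = 5
  t14 = max2(5, 64) = 64
  t16 = max2(5, 64) = 64
  t19 = max2(5, 64) = 64
  t21 = mul(64, 64) = 4096

Propagation after the edit:
  t3: runs — a2 5->9; result 9.
  t5: runs — t3 5->9; result 8.
  t8: runs — t3 5->9; result 64 (same value as before).
  t11: checked — values it read are unchanged (t4 unchanged, t8 unchanged); reused cached 64 without running.
  t14: checked — values it read are unchanged (t12 unchanged, t11 unchanged); reused cached 64 without running.
  t16: runs — t3 5->9; result 64 (same value as before).
  t19: runs — t5 5->8; result 64 (same value as before).
  t21: checked — values it read are unchanged (t4 unchanged, t19 unchanged); reused cached 4096 without running.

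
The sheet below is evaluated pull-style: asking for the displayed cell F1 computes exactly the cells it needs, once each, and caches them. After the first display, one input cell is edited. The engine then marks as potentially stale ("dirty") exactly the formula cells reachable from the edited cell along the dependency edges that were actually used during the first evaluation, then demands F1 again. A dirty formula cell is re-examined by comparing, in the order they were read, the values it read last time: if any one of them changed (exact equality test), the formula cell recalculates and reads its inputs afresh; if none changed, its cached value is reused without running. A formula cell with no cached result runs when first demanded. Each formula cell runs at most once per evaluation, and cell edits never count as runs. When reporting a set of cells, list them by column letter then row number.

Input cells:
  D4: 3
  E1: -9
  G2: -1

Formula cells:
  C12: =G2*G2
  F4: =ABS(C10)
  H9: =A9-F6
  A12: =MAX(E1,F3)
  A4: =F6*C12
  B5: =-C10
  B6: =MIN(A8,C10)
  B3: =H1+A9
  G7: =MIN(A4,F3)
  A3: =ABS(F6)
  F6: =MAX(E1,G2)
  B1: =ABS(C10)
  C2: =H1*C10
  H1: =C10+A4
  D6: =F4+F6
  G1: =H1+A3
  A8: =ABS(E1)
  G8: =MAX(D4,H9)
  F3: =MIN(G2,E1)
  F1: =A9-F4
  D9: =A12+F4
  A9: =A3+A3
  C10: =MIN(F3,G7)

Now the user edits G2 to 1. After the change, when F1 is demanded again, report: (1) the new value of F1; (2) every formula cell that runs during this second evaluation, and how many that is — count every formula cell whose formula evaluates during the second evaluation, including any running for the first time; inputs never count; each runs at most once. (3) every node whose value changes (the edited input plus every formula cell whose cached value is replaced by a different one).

First demand of the output computes:
  C12 = -1 * -1 = 1
  F3 = MIN(-1, -9) = -9
  F6 = MAX(-9, -1) = -1
  A3 = ABS(-1) = 1
  A4 = -1 * 1 = -1
  A9 = 1 + 1 = 2
  G7 = MIN(-1, -9) = -9
  C10 = MIN(-9, -9) = -9
  F4 = ABS(-9) = 9
  F1 = 2 - 9 = -7

After the edit, cleaning proceeds:
  C12: a read changed (G2 -1->1; G2 -1->1) — executes, giving 1 — identical to its old value.
  F3: a read changed (G2 -1->1) — executes, giving -9 — identical to its old value.
  F6: a read changed (G2 -1->1) — executes, giving 1.
  A3: a read changed (F6 -1->1) — executes, giving 1 — identical to its old value.
  A4: a read changed (F6 -1->1) — executes, giving 1.
  A9: dirty, but its reads are unchanged (A3 unchanged, A3 unchanged); cached 2 stands.
  G7: a read changed (A4 -1->1) — executes, giving -9 — identical to its old value.
  C10: dirty, but its reads are unchanged (F3 unchanged, G7 unchanged); cached -9 stands.
  F4: dirty, but its reads are unchanged (C10 unchanged); cached 9 stands.
  F1: dirty, but its reads are unchanged (A9 unchanged, F4 unchanged); cached -7 stands.

Note where the cutoff bites: C10 is checked, finds nothing changed, and keeps its cache.

Demanding F1 again yields -7.
6 formula cells run: A3, A4, C12, F3, F6, G7.
The nodes whose values change: A4, F6, G2.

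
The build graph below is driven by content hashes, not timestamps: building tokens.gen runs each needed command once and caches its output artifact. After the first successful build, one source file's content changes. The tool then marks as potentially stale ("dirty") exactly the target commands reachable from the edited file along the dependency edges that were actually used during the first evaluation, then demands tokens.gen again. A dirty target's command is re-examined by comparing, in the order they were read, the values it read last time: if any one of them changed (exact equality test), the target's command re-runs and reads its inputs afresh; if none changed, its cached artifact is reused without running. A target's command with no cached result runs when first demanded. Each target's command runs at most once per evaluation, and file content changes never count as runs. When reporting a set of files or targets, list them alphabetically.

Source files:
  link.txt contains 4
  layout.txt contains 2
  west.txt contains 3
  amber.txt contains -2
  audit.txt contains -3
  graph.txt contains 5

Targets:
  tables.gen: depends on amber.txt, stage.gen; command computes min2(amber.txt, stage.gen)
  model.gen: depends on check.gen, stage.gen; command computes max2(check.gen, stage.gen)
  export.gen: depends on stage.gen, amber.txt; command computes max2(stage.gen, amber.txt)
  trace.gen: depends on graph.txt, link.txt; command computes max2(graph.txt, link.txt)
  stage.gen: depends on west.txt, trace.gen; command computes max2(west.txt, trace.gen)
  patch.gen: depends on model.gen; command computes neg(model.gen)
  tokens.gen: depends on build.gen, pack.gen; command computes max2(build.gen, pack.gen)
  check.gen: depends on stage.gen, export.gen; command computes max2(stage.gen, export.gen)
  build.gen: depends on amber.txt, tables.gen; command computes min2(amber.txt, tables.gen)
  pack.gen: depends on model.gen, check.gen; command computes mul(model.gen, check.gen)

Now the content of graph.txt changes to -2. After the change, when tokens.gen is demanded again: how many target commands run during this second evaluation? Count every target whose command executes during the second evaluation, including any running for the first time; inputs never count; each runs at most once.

Initial pass — values computed on the first demand:
  trace.gen = max2(5, 4) = 5
  stage.gen = max2(3, 5) = 5
  export.gen = max2(5, -2) = 5
  check.gen = max2(5, 5) = 5
  model.gen = max2(5, 5) = 5
  pack.gen = mul(5, 5) = 25
  tables.gen = min2(-2, 5) = -2
  build.gen = min2(-2, -2) = -2
  tokens.gen = max2(-2, 25) = 25

Second demand — change propagation:
  trace.gen: re-runs because graph.txt 5->-2; new result 4.
  stage.gen: re-runs because trace.gen 5->4; new result 4.
  export.gen: re-runs because stage.gen 5->4; new result 4.
  check.gen: re-runs because stage.gen 5->4; export.gen 5->4; new result 4.
  model.gen: re-runs because check.gen 5->4; stage.gen 5->4; new result 4.
  pack.gen: re-runs because model.gen 5->4; check.gen 5->4; new result 16.
  tables.gen: re-runs because stage.gen 5->4; new result -2 (unchanged).
  build.gen: re-examined; everything it read last time is the same (amber.txt unchanged, tables.gen unchanged) — cache -2 kept, no run.
  tokens.gen: re-runs because pack.gen 25->16; new result 16.

The important point: at build.gen every value read last time is unchanged, so the dirty flag clears without a run.

Run set: check.gen, export.gen, model.gen, pack.gen, stage.gen, tables.gen, tokens.gen, trace.gen (8 run).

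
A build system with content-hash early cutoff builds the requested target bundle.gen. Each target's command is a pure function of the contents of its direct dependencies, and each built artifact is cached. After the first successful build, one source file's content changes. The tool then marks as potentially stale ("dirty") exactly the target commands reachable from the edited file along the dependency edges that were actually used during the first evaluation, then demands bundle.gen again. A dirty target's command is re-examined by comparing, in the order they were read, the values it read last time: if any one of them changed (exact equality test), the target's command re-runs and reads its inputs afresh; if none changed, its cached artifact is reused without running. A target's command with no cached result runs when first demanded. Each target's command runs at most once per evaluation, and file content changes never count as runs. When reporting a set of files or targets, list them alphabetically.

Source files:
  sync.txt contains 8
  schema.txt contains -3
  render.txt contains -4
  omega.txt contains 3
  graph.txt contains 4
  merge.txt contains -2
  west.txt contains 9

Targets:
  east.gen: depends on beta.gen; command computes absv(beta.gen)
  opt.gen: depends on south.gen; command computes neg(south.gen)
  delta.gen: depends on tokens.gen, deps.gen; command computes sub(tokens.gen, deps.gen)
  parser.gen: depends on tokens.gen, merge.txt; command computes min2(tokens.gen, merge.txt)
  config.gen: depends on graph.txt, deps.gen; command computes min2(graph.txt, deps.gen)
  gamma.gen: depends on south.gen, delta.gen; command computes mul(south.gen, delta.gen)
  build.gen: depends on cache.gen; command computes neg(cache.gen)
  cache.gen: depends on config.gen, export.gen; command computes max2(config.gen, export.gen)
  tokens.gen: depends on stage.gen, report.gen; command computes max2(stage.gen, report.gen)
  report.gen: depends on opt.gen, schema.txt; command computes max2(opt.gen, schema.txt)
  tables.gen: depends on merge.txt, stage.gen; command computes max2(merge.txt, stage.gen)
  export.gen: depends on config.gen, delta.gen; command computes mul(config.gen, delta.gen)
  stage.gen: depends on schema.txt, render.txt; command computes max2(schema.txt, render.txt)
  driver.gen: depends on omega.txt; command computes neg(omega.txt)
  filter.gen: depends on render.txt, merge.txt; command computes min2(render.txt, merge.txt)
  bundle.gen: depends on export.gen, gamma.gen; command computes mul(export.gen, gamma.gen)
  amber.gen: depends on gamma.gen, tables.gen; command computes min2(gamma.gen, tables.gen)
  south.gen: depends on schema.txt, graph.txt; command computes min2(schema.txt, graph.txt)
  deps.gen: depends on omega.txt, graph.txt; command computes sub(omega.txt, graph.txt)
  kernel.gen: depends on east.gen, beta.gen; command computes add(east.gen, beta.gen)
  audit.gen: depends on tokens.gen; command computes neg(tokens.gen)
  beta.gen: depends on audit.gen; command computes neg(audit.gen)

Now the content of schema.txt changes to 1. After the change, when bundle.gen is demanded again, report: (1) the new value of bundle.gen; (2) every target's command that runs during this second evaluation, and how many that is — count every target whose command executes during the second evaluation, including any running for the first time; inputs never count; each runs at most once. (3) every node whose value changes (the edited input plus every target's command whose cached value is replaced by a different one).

New value of bundle.gen: -4.
Target commands that run: bundle.gen, delta.gen, export.gen, gamma.gen, opt.gen, report.gen, south.gen, stage.gen, tokens.gen — 9 in total.
Values that change: bundle.gen, delta.gen, export.gen, gamma.gen, opt.gen, report.gen, schema.txt, south.gen, stage.gen, tokens.gen.

First evaluation (everything demanded from the output):
  deps.gen = sub(3, 4) = -1
  config.gen = min2(4, -1) = -1
  south.gen = min2(-3, 4) = -3
  opt.gen = neg(-3) = 3
  report.gen = max2(3, -3) = 3
  stage.gen = max2(-3, -4) = -3
  tokens.gen = max2(-3, 3) = 3
  delta.gen = sub(3, -1) = 4
  export.gen = mul(-1, 4) = -4
  gamma.gen = mul(-3, 4) = -12
  bundle.gen = mul(-4, -12) = 48

Propagation after the edit:
  south.gen: runs — schema.txt -3->1; result 1.
  opt.gen: runs — south.gen -3->1; result -1.
  report.gen: runs — opt.gen 3->-1; schema.txt -3->1; result 1.
  stage.gen: runs — schema.txt -3->1; result 1.
  tokens.gen: runs — stage.gen -3->1; report.gen 3->1; result 1.
  delta.gen: runs — tokens.gen 3->1; result 2.
  export.gen: runs — delta.gen 4->2; result -2.
  gamma.gen: runs — south.gen -3->1; delta.gen 4->2; result 2.
  bundle.gen: runs — export.gen -4->-2; gamma.gen -12->2; result -4.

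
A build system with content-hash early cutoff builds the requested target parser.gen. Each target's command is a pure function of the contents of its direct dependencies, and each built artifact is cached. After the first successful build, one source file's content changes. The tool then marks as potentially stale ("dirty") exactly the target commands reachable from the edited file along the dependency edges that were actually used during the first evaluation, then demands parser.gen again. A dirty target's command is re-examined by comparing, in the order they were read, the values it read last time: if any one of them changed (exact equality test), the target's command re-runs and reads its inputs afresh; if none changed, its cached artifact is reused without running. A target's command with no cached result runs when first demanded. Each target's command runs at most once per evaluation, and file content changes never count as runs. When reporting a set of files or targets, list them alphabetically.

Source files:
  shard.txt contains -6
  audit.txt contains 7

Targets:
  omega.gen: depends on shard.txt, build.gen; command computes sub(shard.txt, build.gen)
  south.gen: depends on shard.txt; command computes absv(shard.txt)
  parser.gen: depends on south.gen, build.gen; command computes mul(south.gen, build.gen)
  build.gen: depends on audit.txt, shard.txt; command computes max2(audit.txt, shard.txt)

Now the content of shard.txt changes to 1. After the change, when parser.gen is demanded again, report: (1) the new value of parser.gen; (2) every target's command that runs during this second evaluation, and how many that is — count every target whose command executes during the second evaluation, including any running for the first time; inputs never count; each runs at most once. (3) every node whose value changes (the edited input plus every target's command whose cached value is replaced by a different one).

First evaluation (everything demanded from the output):
  build.gen = max2(7, -6) = 7
  south.gen = absv(-6) = 6
  parser.gen = mul(6, 7) = 42

Propagation after the edit:
  build.gen: runs — shard.txt -6->1; result 7 (same value as before).
  south.gen: runs — shard.txt -6->1; result 1.
  parser.gen: runs — south.gen 6->1; result 7.

New value of parser.gen: 7.
Target commands that run: build.gen, parser.gen, south.gen — 3 in total.
Values that change: parser.gen, shard.txt, south.gen.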